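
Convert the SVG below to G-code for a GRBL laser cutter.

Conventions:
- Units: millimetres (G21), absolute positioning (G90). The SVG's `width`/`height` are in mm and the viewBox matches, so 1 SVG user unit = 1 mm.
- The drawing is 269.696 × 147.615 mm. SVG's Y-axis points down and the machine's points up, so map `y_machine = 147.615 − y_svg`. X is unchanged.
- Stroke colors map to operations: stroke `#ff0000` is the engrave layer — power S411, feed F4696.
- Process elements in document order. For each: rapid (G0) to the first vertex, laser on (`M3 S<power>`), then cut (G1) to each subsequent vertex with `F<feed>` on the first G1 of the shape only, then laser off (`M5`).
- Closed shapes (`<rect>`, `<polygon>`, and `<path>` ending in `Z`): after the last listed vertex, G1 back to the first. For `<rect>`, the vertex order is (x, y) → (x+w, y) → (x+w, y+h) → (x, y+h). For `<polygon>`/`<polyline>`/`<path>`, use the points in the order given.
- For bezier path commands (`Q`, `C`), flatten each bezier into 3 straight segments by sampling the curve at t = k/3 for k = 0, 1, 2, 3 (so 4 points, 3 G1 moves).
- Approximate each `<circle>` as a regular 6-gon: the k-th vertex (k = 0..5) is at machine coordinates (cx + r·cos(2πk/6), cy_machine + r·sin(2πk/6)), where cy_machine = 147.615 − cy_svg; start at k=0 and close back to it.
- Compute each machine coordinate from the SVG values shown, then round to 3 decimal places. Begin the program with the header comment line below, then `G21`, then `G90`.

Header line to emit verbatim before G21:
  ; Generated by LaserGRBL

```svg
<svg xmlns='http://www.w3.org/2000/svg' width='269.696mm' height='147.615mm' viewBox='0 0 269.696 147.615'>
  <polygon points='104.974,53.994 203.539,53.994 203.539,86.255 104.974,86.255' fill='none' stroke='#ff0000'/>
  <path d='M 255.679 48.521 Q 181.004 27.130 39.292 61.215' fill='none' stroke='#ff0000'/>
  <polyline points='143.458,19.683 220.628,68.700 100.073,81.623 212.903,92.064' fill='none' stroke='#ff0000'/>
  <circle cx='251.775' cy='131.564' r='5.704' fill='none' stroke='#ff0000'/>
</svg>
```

; Generated by LaserGRBL
G21
G90
G0 X104.974 Y93.621
M3 S411
G1 X203.539 Y93.621 F4696
G1 X203.539 Y61.360
G1 X104.974 Y61.360
G1 X104.974 Y93.621
M5
G0 X255.679 Y99.094
M3 S411
G1 X198.447 Y107.191 F4696
G1 X126.318 Y102.959
G1 X39.292 Y86.400
M5
G0 X143.458 Y127.932
M3 S411
G1 X220.628 Y78.915 F4696
G1 X100.073 Y65.992
G1 X212.903 Y55.551
M5
G0 X257.479 Y16.051
M3 S411
G1 X254.627 Y20.991 F4696
G1 X248.923 Y20.991
G1 X246.071 Y16.051
G1 X248.923 Y11.111
G1 X254.627 Y11.111
G1 X257.479 Y16.051
M5

Since the viewBox matches the mm dimensions, user units are millimetres directly. The only transform is the Y-flip y_m = 147.615 − y_svg.

Shape 1 is a rectangle drawn with `<polygon>`. Its stroke #ff0000 means engrave at S411, F4696. After flipping Y the toolpath is (104.974,93.621) → (203.539,93.621) → (203.539,61.360) → (104.974,61.360) → (104.974,93.621), returning to the start.

Shape 2 is a quadratic bezier drawn with `<path>`. Its stroke #ff0000 means engrave at S411, F4696. After flipping Y the toolpath is (255.679,99.094) → (198.447,107.191) → (126.318,102.959) → (39.292,86.400).

Shape 3 is a open polyline drawn with `<polyline>`. Its stroke #ff0000 means engrave at S411, F4696. After flipping Y the toolpath is (143.458,127.932) → (220.628,78.915) → (100.073,65.992) → (212.903,55.551).

Shape 4 is a circle drawn with `<circle>`. Its stroke #ff0000 means engrave at S411, F4696. After flipping Y the toolpath is (257.479,16.051) → (254.627,20.991) → (248.923,20.991) → (246.071,16.051) → (248.923,11.111) → (254.627,11.111) → (257.479,16.051), returning to the start.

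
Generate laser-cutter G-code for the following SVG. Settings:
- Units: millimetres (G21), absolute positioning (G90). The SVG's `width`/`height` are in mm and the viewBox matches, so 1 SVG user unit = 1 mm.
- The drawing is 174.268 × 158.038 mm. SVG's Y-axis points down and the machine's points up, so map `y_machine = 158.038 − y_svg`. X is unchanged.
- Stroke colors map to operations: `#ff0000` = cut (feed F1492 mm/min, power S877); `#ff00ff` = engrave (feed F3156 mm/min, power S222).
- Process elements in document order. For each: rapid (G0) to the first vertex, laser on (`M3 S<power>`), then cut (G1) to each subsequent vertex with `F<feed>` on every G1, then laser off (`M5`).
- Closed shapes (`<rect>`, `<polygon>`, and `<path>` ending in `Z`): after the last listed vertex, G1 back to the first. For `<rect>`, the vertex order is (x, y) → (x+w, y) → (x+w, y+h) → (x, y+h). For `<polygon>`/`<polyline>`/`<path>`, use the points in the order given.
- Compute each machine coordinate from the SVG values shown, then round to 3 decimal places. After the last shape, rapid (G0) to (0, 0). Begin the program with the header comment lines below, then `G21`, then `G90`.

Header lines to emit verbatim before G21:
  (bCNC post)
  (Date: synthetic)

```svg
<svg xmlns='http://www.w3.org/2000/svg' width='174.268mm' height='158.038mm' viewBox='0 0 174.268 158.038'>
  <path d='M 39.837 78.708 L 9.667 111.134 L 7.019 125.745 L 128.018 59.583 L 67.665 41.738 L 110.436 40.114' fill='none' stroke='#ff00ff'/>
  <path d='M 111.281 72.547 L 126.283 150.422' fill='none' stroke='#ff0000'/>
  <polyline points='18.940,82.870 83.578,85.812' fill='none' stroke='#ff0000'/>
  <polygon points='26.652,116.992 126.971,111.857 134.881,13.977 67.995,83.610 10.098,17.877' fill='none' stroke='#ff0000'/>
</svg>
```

viewBox `0 0 174.268 158.038` with mm width/height → 1 unit = 1 mm. Flip: y_m = 158.038 − y_svg.

**Shape 1** — `<path>` open polyline, stroke `#ff00ff` → engrave (S222, F3156). Machine vertices: (39.837,79.330) → (9.667,46.904) → (7.019,32.293) → (128.018,98.455) → (67.665,116.300) → (110.436,117.924). Open path.

**Shape 2** — `<path>` line segment, stroke `#ff0000` → cut (S877, F1492). Machine vertices: (111.281,85.491) → (126.283,7.616). Open path.

**Shape 3** — `<polyline>` line segment, stroke `#ff0000` → cut (S877, F1492). Machine vertices: (18.940,75.168) → (83.578,72.226). Open path.

**Shape 4** — `<polygon>` closed polygon, stroke `#ff0000` → cut (S877, F1492). Machine vertices: (26.652,41.046) → (126.971,46.181) → (134.881,144.061) → (67.995,74.428) → (10.098,140.161) → (26.652,41.046). Closed: final G1 returns to the first vertex.

(bCNC post)
(Date: synthetic)
G21
G90
G0 X39.837 Y79.330
M3 S222
G1 X9.667 Y46.904 F3156
G1 X7.019 Y32.293 F3156
G1 X128.018 Y98.455 F3156
G1 X67.665 Y116.300 F3156
G1 X110.436 Y117.924 F3156
M5
G0 X111.281 Y85.491
M3 S877
G1 X126.283 Y7.616 F1492
M5
G0 X18.940 Y75.168
M3 S877
G1 X83.578 Y72.226 F1492
M5
G0 X26.652 Y41.046
M3 S877
G1 X126.971 Y46.181 F1492
G1 X134.881 Y144.061 F1492
G1 X67.995 Y74.428 F1492
G1 X10.098 Y140.161 F1492
G1 X26.652 Y41.046 F1492
M5
G0 X0.000 Y0.000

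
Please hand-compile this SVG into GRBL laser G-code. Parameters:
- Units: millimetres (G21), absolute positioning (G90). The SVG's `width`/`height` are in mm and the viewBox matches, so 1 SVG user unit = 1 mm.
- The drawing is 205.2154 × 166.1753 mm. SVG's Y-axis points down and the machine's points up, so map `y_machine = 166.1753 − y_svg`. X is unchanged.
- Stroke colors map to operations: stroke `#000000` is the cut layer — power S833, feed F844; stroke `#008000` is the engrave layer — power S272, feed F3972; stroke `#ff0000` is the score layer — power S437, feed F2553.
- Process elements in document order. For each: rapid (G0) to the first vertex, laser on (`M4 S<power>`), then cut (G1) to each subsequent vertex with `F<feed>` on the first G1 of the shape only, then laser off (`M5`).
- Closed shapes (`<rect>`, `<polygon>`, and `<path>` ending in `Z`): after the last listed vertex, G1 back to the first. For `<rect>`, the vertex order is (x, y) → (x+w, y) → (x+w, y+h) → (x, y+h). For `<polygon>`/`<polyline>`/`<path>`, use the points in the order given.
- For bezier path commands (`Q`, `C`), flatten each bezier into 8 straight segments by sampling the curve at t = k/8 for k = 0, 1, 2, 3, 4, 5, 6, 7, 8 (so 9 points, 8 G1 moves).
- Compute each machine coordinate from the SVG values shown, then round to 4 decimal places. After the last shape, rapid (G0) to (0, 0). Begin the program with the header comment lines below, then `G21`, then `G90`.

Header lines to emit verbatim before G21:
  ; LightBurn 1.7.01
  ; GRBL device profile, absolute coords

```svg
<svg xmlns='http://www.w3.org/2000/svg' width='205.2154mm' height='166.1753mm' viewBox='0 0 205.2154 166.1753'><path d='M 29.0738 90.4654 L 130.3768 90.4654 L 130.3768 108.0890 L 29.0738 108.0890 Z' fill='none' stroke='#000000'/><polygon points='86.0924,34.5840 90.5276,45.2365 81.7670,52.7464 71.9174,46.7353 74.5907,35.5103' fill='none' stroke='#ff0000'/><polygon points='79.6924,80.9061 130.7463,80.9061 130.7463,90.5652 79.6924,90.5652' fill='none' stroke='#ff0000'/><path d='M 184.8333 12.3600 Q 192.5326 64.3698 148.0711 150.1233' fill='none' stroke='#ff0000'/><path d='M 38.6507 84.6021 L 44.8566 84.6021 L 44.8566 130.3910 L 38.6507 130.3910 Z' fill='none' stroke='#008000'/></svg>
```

; LightBurn 1.7.01
; GRBL device profile, absolute coords
G21
G90
G0 X29.0738 Y75.7099
M4 S833
G1 X130.3768 Y75.7099 F844
G1 X130.3768 Y58.0863
G1 X29.0738 Y58.0863
G1 X29.0738 Y75.7099
M5
G0 X86.0924 Y131.5913
M4 S437
G1 X90.5276 Y120.9388 F2553
G1 X81.7670 Y113.4289
G1 X71.9174 Y119.4400
G1 X74.5907 Y130.6650
G1 X86.0924 Y131.5913
M5
G0 X79.6924 Y85.2692
M4 S437
G1 X130.7463 Y85.2692 F2553
G1 X130.7463 Y75.6101
G1 X79.6924 Y75.6101
G1 X79.6924 Y85.2692
M5
G0 X184.8333 Y153.8153
M4 S437
G1 X185.9431 Y140.2856 F2553
G1 X185.4229 Y125.7014
G1 X183.2727 Y110.0627
G1 X179.4924 Y93.3696
G1 X174.0821 Y75.6219
G1 X167.0418 Y56.8198
G1 X158.3715 Y36.9631
G1 X148.0711 Y16.0520
M5
G0 X38.6507 Y81.5732
M4 S272
G1 X44.8566 Y81.5732 F3972
G1 X44.8566 Y35.7843
G1 X38.6507 Y35.7843
G1 X38.6507 Y81.5732
M5
G0 X0.0000 Y0.0000

viewBox `0 0 205.2154 166.1753` with mm width/height → 1 unit = 1 mm. Flip: y_m = 166.1753 − y_svg.

**Shape 1** — `<path>` rectangle, stroke `#000000` → cut (S833, F844). Machine vertices: (29.0738,75.7099) → (130.3768,75.7099) → (130.3768,58.0863) → (29.0738,58.0863) → (29.0738,75.7099). Closed: final G1 returns to the first vertex.

**Shape 2** — `<polygon>` regular polygon, stroke `#ff0000` → score (S437, F2553). Machine vertices: (86.0924,131.5913) → (90.5276,120.9388) → (81.7670,113.4289) → (71.9174,119.4400) → (74.5907,130.6650) → (86.0924,131.5913). Closed: final G1 returns to the first vertex.

**Shape 3** — `<polygon>` rectangle, stroke `#ff0000` → score (S437, F2553). Machine vertices: (79.6924,85.2692) → (130.7463,85.2692) → (130.7463,75.6101) → (79.6924,75.6101) → (79.6924,85.2692). Closed: final G1 returns to the first vertex.

**Shape 4** — `<path>` quadratic bezier, stroke `#ff0000` → score (S437, F2553). Control points (SVG): P0=(184.8333,12.3600), P1=(192.5326,64.3698), P2=(148.0711,150.1233); sampled at t=k/8. Machine vertices: (184.8333,153.8153) → (185.9431,140.2856) → (185.4229,125.7014) → (183.2727,110.0627) → (179.4924,93.3696) → (174.0821,75.6219) → (167.0418,56.8198) → (158.3715,36.9631) → (148.0711,16.0520). Open path.

**Shape 5** — `<path>` rectangle, stroke `#008000` → engrave (S272, F3972). Machine vertices: (38.6507,81.5732) → (44.8566,81.5732) → (44.8566,35.7843) → (38.6507,35.7843) → (38.6507,81.5732). Closed: final G1 returns to the first vertex.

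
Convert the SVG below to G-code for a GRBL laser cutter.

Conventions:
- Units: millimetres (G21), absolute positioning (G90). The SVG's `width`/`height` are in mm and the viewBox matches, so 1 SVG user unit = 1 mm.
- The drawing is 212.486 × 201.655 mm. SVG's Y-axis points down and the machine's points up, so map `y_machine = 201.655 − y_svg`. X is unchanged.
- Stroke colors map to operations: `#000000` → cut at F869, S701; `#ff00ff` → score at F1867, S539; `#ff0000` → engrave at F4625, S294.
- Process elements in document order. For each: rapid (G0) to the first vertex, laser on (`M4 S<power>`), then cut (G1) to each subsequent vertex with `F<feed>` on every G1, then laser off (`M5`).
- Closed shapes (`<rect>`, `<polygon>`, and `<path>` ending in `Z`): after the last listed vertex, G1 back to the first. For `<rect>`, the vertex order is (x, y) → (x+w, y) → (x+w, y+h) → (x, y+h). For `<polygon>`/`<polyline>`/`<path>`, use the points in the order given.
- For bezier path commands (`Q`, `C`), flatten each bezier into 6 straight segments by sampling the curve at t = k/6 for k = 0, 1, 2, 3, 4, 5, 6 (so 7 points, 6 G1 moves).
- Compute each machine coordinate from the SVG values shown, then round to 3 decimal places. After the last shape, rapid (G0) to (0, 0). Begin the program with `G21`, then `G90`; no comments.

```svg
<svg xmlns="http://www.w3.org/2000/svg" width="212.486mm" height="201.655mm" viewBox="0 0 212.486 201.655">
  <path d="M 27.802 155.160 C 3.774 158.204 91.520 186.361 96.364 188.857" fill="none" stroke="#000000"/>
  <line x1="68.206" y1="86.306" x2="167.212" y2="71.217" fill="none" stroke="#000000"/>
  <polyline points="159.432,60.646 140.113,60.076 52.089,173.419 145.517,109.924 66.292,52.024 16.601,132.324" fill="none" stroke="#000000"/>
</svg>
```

G21
G90
G0 X27.802 Y46.495
M4 S701
G1 X24.201 Y43.115 F869
G1 X33.822 Y36.961 F869
G1 X51.256 Y29.441 F869
G1 X71.096 Y21.967 F869
G1 X87.935 Y15.949 F869
G1 X96.364 Y12.798 F869
M5
G0 X68.206 Y115.349
M4 S701
G1 X167.212 Y130.438 F869
M5
G0 X159.432 Y141.009
M4 S701
G1 X140.113 Y141.579 F869
G1 X52.089 Y28.236 F869
G1 X145.517 Y91.731 F869
G1 X66.292 Y149.631 F869
G1 X16.601 Y69.331 F869
M5
G0 X0.000 Y0.000

viewBox `0 0 212.486 201.655` with mm width/height → 1 unit = 1 mm. Flip: y_m = 201.655 − y_svg.

**Shape 1** — `<path>` cubic bezier, stroke `#000000` → cut (S701, F869). Control points (SVG): P0=(27.802,155.160), P1=(3.774,158.204), P2=(91.520,186.361), P3=(96.364,188.857); sampled at t=k/6. Machine vertices: (27.802,46.495) → (24.201,43.115) → (33.822,36.961) → (51.256,29.441) → (71.096,21.967) → (87.935,15.949) → (96.364,12.798). Open path.

**Shape 2** — `<line>` line segment, stroke `#000000` → cut (S701, F869). Machine vertices: (68.206,115.349) → (167.212,130.438). Open path.

**Shape 3** — `<polyline>` open polyline, stroke `#000000` → cut (S701, F869). Machine vertices: (159.432,141.009) → (140.113,141.579) → (52.089,28.236) → (145.517,91.731) → (66.292,149.631) → (16.601,69.331). Open path.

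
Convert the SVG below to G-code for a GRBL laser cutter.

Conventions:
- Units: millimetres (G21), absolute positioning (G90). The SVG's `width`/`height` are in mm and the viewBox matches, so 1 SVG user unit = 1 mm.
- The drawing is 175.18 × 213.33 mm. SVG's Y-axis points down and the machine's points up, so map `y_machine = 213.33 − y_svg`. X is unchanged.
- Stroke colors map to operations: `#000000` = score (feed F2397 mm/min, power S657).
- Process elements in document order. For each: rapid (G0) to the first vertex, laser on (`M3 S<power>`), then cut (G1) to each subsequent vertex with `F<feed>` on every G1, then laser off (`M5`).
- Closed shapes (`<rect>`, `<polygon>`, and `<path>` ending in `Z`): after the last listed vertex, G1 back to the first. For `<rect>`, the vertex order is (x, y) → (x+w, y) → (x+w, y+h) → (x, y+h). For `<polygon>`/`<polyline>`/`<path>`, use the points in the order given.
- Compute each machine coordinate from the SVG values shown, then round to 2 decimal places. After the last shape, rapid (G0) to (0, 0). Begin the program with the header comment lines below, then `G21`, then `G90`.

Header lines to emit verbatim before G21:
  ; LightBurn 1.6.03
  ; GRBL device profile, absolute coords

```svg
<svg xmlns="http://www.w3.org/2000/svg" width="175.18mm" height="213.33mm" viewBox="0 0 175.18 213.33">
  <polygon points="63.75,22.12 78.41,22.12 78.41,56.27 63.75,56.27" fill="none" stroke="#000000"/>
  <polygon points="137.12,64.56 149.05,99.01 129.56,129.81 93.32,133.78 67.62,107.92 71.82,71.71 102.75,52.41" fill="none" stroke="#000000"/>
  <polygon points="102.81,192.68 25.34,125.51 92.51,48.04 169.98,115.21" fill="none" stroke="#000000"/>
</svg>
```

Since the viewBox matches the mm dimensions, user units are millimetres directly. The only transform is the Y-flip y_m = 213.33 − y_svg.

Shape 1 is a rectangle drawn with `<polygon>`. Its stroke #000000 means score at S657, F2397. After flipping Y the toolpath is (63.75,191.21) → (78.41,191.21) → (78.41,157.06) → (63.75,157.06) → (63.75,191.21), returning to the start.

Shape 2 is a regular polygon drawn with `<polygon>`. Its stroke #000000 means score at S657, F2397. After flipping Y the toolpath is (137.12,148.77) → (149.05,114.32) → (129.56,83.52) → (93.32,79.55) → (67.62,105.41) → (71.82,141.62) → (102.75,160.92) → (137.12,148.77), returning to the start.

Shape 3 is a regular polygon drawn with `<polygon>`. Its stroke #000000 means score at S657, F2397. After flipping Y the toolpath is (102.81,20.65) → (25.34,87.82) → (92.51,165.29) → (169.98,98.12) → (102.81,20.65), returning to the start.

; LightBurn 1.6.03
; GRBL device profile, absolute coords
G21
G90
G0 X63.75 Y191.21
M3 S657
G1 X78.41 Y191.21 F2397
G1 X78.41 Y157.06 F2397
G1 X63.75 Y157.06 F2397
G1 X63.75 Y191.21 F2397
M5
G0 X137.12 Y148.77
M3 S657
G1 X149.05 Y114.32 F2397
G1 X129.56 Y83.52 F2397
G1 X93.32 Y79.55 F2397
G1 X67.62 Y105.41 F2397
G1 X71.82 Y141.62 F2397
G1 X102.75 Y160.92 F2397
G1 X137.12 Y148.77 F2397
M5
G0 X102.81 Y20.65
M3 S657
G1 X25.34 Y87.82 F2397
G1 X92.51 Y165.29 F2397
G1 X169.98 Y98.12 F2397
G1 X102.81 Y20.65 F2397
M5
G0 X0.00 Y0.00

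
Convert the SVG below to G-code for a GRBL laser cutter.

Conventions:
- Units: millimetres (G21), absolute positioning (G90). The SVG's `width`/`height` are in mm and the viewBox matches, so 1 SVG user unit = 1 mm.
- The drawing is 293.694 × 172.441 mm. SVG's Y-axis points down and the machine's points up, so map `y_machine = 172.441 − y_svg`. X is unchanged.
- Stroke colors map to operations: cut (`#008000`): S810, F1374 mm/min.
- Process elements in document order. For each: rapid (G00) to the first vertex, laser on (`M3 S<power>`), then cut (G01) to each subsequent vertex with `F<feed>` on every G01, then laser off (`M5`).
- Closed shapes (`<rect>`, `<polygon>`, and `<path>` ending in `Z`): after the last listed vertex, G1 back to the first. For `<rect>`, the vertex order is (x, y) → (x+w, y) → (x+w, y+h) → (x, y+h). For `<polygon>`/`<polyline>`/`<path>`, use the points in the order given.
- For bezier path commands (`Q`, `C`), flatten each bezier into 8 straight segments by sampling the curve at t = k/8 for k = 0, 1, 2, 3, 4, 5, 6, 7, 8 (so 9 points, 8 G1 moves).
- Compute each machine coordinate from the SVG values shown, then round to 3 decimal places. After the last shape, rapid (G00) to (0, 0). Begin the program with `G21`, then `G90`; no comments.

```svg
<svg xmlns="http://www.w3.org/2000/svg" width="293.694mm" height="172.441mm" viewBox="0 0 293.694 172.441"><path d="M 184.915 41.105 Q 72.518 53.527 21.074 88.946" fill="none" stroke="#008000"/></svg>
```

G21
G90
G00 X184.915 Y131.336
M3 S810
G01 X157.768 Y127.871 F1374
G01 X132.526 Y123.688 F1374
G01 X109.189 Y118.786 F1374
G01 X87.756 Y113.165 F1374
G01 X68.229 Y106.825 F1374
G01 X50.606 Y99.767 F1374
G01 X34.887 Y91.990 F1374
G01 X21.074 Y83.495 F1374
M5
G00 X0.000 Y0.000

Since the viewBox matches the mm dimensions, user units are millimetres directly. The only transform is the Y-flip y_m = 172.441 − y_svg.

Shape 1 is a quadratic bezier drawn with `<path>`. Its stroke #008000 means cut at S810, F1374. After flipping Y the toolpath is (184.915,131.336) → (157.768,127.871) → (132.526,123.688) → (109.189,118.786) → (87.756,113.165) → (68.229,106.825) → (50.606,99.767) → (34.887,91.990) → (21.074,83.495).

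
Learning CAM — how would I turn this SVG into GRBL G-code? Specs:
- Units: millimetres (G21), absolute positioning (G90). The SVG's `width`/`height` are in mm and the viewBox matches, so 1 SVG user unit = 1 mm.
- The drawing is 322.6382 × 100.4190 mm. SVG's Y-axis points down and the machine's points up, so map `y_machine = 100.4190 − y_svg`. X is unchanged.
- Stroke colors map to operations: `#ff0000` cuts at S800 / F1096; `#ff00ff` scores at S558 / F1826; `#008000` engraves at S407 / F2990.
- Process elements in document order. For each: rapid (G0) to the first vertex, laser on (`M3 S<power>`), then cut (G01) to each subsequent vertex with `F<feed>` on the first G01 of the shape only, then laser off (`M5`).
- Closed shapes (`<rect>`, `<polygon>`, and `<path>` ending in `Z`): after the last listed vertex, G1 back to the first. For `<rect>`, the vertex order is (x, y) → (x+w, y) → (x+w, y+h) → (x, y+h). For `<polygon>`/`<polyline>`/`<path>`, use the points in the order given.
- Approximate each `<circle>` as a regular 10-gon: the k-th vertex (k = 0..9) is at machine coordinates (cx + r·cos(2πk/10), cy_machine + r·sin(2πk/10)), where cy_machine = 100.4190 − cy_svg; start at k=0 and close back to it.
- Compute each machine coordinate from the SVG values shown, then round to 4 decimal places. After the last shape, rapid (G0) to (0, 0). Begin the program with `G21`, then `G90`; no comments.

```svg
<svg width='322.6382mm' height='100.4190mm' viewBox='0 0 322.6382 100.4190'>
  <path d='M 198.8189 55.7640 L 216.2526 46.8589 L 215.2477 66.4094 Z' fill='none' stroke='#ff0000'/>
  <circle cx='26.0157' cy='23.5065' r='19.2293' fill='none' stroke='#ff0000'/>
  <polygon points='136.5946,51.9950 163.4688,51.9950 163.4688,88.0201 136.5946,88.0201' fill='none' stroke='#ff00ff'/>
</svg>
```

Since the viewBox matches the mm dimensions, user units are millimetres directly. The only transform is the Y-flip y_m = 100.4190 − y_svg.

Shape 1 is a regular polygon drawn with `<path>`. Its stroke #ff0000 means cut at S800, F1096. After flipping Y the toolpath is (198.8189,44.6550) → (216.2526,53.5601) → (215.2477,34.0096) → (198.8189,44.6550), returning to the start.

Shape 2 is a circle drawn with `<circle>`. Its stroke #ff0000 means cut at S800, F1096. After flipping Y the toolpath is (45.2450,76.9125) → (41.5725,88.2152) → (31.9579,95.2007) → (20.0735,95.2007) → (10.4589,88.2152) → (6.7864,76.9125) → (10.4589,65.6098) → (20.0735,58.6243) → (31.9579,58.6243) → (41.5725,65.6098) → (45.2450,76.9125), returning to the start.

Shape 3 is a rectangle drawn with `<polygon>`. Its stroke #ff00ff means score at S558, F1826. After flipping Y the toolpath is (136.5946,48.4240) → (163.4688,48.4240) → (163.4688,12.3989) → (136.5946,12.3989) → (136.5946,48.4240), returning to the start.

G21
G90
G0 X198.8189 Y44.6550
M3 S800
G01 X216.2526 Y53.5601 F1096
G01 X215.2477 Y34.0096
G01 X198.8189 Y44.6550
M5
G0 X45.2450 Y76.9125
M3 S800
G01 X41.5725 Y88.2152 F1096
G01 X31.9579 Y95.2007
G01 X20.0735 Y95.2007
G01 X10.4589 Y88.2152
G01 X6.7864 Y76.9125
G01 X10.4589 Y65.6098
G01 X20.0735 Y58.6243
G01 X31.9579 Y58.6243
G01 X41.5725 Y65.6098
G01 X45.2450 Y76.9125
M5
G0 X136.5946 Y48.4240
M3 S558
G01 X163.4688 Y48.4240 F1826
G01 X163.4688 Y12.3989
G01 X136.5946 Y12.3989
G01 X136.5946 Y48.4240
M5
G0 X0.0000 Y0.0000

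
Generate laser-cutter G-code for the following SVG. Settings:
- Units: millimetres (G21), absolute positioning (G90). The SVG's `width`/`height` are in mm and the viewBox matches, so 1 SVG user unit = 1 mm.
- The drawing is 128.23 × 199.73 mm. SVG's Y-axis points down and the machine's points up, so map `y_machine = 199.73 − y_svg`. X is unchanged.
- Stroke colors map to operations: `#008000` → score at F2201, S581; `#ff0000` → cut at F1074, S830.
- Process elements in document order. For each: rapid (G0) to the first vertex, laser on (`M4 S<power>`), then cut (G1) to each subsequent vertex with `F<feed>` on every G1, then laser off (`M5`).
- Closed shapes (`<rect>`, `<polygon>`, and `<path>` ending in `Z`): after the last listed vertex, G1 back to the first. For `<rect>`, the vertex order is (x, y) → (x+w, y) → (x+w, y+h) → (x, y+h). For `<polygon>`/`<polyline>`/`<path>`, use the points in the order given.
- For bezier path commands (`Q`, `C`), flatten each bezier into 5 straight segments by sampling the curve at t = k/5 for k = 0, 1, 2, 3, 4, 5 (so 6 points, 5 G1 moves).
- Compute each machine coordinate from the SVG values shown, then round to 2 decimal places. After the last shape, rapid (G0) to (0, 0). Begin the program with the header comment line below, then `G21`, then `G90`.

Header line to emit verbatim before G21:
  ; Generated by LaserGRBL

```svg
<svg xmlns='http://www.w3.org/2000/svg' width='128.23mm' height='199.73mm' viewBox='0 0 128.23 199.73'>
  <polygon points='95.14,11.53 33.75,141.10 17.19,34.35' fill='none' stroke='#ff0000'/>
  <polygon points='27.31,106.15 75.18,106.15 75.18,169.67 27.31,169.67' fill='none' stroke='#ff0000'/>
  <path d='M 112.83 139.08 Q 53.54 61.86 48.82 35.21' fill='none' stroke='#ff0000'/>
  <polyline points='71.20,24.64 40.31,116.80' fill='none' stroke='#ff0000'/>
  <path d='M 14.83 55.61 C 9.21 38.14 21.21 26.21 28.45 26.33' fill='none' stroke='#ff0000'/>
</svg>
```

Since the viewBox matches the mm dimensions, user units are millimetres directly. The only transform is the Y-flip y_m = 199.73 − y_svg.

Shape 1 is a closed polygon drawn with `<polygon>`. Its stroke #ff0000 means cut at S830, F1074. After flipping Y the toolpath is (95.14,188.20) → (33.75,58.63) → (17.19,165.38) → (95.14,188.20), returning to the start.

Shape 2 is a rectangle drawn with `<polygon>`. Its stroke #ff0000 means cut at S830, F1074. After flipping Y the toolpath is (27.31,93.58) → (75.18,93.58) → (75.18,30.06) → (27.31,30.06) → (27.31,93.58), returning to the start.

Shape 3 is a quadratic bezier drawn with `<path>`. Its stroke #ff0000 means cut at S830, F1074. After flipping Y the toolpath is (112.83,60.65) → (91.30,89.52) → (74.13,114.33) → (61.33,135.11) → (52.89,151.84) → (48.82,164.52).

Shape 4 is a line segment drawn with `<polyline>`. Its stroke #ff0000 means cut at S830, F1074. After flipping Y the toolpath is (71.20,175.09) → (40.31,82.93).

Shape 5 is a cubic bezier drawn with `<path>`. Its stroke #ff0000 means cut at S830, F1074. After flipping Y the toolpath is (14.83,144.12) → (13.39,153.89) → (15.11,162.01) → (18.91,168.18) → (23.71,172.08) → (28.45,173.40).

; Generated by LaserGRBL
G21
G90
G0 X95.14 Y188.20
M4 S830
G1 X33.75 Y58.63 F1074
G1 X17.19 Y165.38 F1074
G1 X95.14 Y188.20 F1074
M5
G0 X27.31 Y93.58
M4 S830
G1 X75.18 Y93.58 F1074
G1 X75.18 Y30.06 F1074
G1 X27.31 Y30.06 F1074
G1 X27.31 Y93.58 F1074
M5
G0 X112.83 Y60.65
M4 S830
G1 X91.30 Y89.52 F1074
G1 X74.13 Y114.33 F1074
G1 X61.33 Y135.11 F1074
G1 X52.89 Y151.84 F1074
G1 X48.82 Y164.52 F1074
M5
G0 X71.20 Y175.09
M4 S830
G1 X40.31 Y82.93 F1074
M5
G0 X14.83 Y144.12
M4 S830
G1 X13.39 Y153.89 F1074
G1 X15.11 Y162.01 F1074
G1 X18.91 Y168.18 F1074
G1 X23.71 Y172.08 F1074
G1 X28.45 Y173.40 F1074
M5
G0 X0.00 Y0.00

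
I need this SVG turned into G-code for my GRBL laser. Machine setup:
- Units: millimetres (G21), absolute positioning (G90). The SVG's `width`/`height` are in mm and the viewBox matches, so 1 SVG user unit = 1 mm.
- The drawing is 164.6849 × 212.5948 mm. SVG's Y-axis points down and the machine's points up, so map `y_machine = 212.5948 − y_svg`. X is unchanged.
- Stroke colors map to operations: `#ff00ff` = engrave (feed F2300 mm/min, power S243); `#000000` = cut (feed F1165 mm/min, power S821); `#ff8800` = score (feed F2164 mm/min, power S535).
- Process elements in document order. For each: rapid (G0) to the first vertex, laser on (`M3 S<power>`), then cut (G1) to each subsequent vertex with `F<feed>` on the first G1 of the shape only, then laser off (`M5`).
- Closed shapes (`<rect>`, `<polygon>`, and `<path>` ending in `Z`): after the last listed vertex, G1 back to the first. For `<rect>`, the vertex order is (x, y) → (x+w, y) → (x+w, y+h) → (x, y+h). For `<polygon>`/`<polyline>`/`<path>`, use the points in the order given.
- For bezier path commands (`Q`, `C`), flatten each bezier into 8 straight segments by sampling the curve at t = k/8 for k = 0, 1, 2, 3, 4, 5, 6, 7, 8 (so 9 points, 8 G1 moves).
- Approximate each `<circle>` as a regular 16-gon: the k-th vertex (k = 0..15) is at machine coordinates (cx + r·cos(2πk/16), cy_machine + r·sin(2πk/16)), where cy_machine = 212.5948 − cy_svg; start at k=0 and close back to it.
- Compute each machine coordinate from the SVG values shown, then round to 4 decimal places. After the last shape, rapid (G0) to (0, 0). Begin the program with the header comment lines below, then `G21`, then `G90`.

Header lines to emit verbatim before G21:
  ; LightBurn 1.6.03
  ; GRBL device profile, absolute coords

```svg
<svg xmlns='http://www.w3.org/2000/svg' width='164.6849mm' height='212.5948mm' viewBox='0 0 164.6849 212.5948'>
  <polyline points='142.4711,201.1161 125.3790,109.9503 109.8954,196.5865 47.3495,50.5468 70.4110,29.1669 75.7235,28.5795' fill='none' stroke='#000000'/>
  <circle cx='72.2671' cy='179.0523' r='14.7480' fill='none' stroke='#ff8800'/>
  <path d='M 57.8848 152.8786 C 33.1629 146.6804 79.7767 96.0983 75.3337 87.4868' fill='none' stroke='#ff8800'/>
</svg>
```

Since the viewBox matches the mm dimensions, user units are millimetres directly. The only transform is the Y-flip y_m = 212.5948 − y_svg.

Shape 1 is a open polyline drawn with `<polyline>`. Its stroke #000000 means cut at S821, F1165. After flipping Y the toolpath is (142.4711,11.4787) → (125.3790,102.6445) → (109.8954,16.0083) → (47.3495,162.0480) → (70.4110,183.4279) → (75.7235,184.0153).

Shape 2 is a circle drawn with `<circle>`. Its stroke #ff8800 means score at S535, F2164. After flipping Y the toolpath is (87.0151,33.5425) → (85.8925,39.1863) → (82.6955,43.9709) → (77.9109,47.1679) → (72.2671,48.2905) → (66.6233,47.1679) → (61.8387,43.9709) → (58.6417,39.1863) → (57.5191,33.5425) → (58.6417,27.8987) → (61.8387,23.1141) → (66.6233,19.9171) → (72.2671,18.7945) → (77.9109,19.9171) → (82.6955,23.1141) → (85.8925,27.8987) → (87.0151,33.5425), returning to the start.

Shape 3 is a cubic bezier drawn with `<path>`. Its stroke #ff8800 means score at S535, F2164. After flipping Y the toolpath is (57.8848,59.7162) → (51.7189,63.9524) → (50.8064,71.3375) → (53.7131,80.8598) → (59.0047,91.5071) → (65.2468,102.2676) → (71.0052,112.1292) → (74.8456,120.0800) → (75.3337,125.1080).

; LightBurn 1.6.03
; GRBL device profile, absolute coords
G21
G90
G0 X142.4711 Y11.4787
M3 S821
G1 X125.3790 Y102.6445 F1165
G1 X109.8954 Y16.0083
G1 X47.3495 Y162.0480
G1 X70.4110 Y183.4279
G1 X75.7235 Y184.0153
M5
G0 X87.0151 Y33.5425
M3 S535
G1 X85.8925 Y39.1863 F2164
G1 X82.6955 Y43.9709
G1 X77.9109 Y47.1679
G1 X72.2671 Y48.2905
G1 X66.6233 Y47.1679
G1 X61.8387 Y43.9709
G1 X58.6417 Y39.1863
G1 X57.5191 Y33.5425
G1 X58.6417 Y27.8987
G1 X61.8387 Y23.1141
G1 X66.6233 Y19.9171
G1 X72.2671 Y18.7945
G1 X77.9109 Y19.9171
G1 X82.6955 Y23.1141
G1 X85.8925 Y27.8987
G1 X87.0151 Y33.5425
M5
G0 X57.8848 Y59.7162
M3 S535
G1 X51.7189 Y63.9524 F2164
G1 X50.8064 Y71.3375
G1 X53.7131 Y80.8598
G1 X59.0047 Y91.5071
G1 X65.2468 Y102.2676
G1 X71.0052 Y112.1292
G1 X74.8456 Y120.0800
G1 X75.3337 Y125.1080
M5
G0 X0.0000 Y0.0000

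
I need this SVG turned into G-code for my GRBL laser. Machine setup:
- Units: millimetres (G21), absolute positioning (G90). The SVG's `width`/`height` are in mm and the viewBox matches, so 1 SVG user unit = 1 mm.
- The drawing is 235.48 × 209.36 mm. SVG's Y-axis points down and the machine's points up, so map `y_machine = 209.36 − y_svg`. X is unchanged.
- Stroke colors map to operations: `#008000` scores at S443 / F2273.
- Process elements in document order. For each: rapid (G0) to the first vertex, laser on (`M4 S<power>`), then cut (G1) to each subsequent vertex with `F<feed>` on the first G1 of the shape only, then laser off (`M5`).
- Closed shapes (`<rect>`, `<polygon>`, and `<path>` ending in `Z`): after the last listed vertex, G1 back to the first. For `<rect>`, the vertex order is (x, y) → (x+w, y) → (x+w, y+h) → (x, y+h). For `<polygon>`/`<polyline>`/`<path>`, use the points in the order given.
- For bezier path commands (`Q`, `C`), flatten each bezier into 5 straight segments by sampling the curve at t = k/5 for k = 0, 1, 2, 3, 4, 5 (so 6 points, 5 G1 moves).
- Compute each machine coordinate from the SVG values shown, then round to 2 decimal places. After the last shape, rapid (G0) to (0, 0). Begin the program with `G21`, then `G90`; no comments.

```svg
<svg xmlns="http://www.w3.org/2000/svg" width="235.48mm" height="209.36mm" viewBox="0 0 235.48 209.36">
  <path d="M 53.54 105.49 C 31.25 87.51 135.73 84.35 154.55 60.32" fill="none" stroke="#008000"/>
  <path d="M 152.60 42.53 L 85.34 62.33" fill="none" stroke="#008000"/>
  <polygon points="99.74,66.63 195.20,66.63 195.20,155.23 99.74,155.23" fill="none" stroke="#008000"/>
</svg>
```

G21
G90
G0 X53.54 Y103.87
M4 S443
G1 X53.68 Y113.17 F2273
G1 X74.05 Y120.62
G1 X104.44 Y127.94
G1 X134.68 Y136.84
G1 X154.55 Y149.04
M5
G0 X152.60 Y166.83
M4 S443
G1 X85.34 Y147.03 F2273
M5
G0 X99.74 Y142.73
M4 S443
G1 X195.20 Y142.73 F2273
G1 X195.20 Y54.13
G1 X99.74 Y54.13
G1 X99.74 Y142.73
M5
G0 X0.00 Y0.00

Since the viewBox matches the mm dimensions, user units are millimetres directly. The only transform is the Y-flip y_m = 209.36 − y_svg.

Shape 1 is a cubic bezier drawn with `<path>`. Its stroke #008000 means score at S443, F2273. After flipping Y the toolpath is (53.54,103.87) → (53.68,113.17) → (74.05,120.62) → (104.44,127.94) → (134.68,136.84) → (154.55,149.04).

Shape 2 is a line segment drawn with `<path>`. Its stroke #008000 means score at S443, F2273. After flipping Y the toolpath is (152.60,166.83) → (85.34,147.03).

Shape 3 is a rectangle drawn with `<polygon>`. Its stroke #008000 means score at S443, F2273. After flipping Y the toolpath is (99.74,142.73) → (195.20,142.73) → (195.20,54.13) → (99.74,54.13) → (99.74,142.73), returning to the start.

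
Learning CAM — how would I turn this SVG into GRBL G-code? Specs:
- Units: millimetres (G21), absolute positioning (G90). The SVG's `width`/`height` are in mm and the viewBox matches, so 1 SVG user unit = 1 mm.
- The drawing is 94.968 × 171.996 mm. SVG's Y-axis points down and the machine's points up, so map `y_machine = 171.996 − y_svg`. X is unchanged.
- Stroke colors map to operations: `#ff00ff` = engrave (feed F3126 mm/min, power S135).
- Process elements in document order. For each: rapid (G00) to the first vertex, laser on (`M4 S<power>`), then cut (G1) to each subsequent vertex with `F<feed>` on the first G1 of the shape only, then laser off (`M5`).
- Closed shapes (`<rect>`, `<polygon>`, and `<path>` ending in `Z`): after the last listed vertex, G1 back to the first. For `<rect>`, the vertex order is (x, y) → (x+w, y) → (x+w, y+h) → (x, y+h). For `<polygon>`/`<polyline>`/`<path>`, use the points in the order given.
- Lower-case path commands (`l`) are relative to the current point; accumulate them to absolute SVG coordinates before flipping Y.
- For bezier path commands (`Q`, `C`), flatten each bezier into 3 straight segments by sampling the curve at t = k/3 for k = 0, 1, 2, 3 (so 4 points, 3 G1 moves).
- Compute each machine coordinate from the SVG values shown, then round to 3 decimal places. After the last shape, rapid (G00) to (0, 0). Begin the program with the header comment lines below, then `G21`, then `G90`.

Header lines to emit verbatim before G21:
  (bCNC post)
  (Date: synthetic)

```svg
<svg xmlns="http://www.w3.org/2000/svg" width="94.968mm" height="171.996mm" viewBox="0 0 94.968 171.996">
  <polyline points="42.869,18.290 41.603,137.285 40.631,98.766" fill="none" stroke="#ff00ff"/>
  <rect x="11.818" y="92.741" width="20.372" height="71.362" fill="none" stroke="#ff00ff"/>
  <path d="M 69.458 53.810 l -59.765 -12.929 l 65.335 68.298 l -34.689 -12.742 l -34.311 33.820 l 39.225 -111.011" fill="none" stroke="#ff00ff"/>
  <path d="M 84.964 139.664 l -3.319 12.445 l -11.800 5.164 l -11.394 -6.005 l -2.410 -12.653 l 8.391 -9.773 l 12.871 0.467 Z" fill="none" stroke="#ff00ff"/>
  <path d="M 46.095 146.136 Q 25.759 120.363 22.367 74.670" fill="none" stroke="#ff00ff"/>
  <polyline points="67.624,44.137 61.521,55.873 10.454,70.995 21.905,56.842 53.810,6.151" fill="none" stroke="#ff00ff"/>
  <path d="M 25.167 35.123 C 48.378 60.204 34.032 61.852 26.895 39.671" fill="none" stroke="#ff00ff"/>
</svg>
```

(bCNC post)
(Date: synthetic)
G21
G90
G00 X42.869 Y153.706
M4 S135
G1 X41.603 Y34.711 F3126
G1 X40.631 Y73.230
M5
G00 X11.818 Y79.255
M4 S135
G1 X32.190 Y79.255 F3126
G1 X32.190 Y7.893
G1 X11.818 Y7.893
G1 X11.818 Y79.255
M5
G00 X69.458 Y118.186
M4 S135
G1 X9.693 Y131.115 F3126
G1 X75.028 Y62.817
G1 X40.339 Y75.559
G1 X6.028 Y41.739
G1 X45.253 Y152.750
M5
G00 X84.964 Y32.332
M4 S135
G1 X81.645 Y19.887 F3126
G1 X69.845 Y14.723
G1 X58.451 Y20.728
G1 X56.041 Y33.381
G1 X64.432 Y43.154
G1 X77.303 Y42.687
G1 X84.964 Y32.332
M5
G00 X46.095 Y25.860
M4 S135
G1 X34.420 Y45.255 F3126
G1 X26.511 Y69.077
G1 X22.367 Y97.326
M5
G00 X67.624 Y127.859
M4 S135
G1 X61.521 Y116.123 F3126
G1 X10.454 Y101.001
G1 X21.905 Y115.154
G1 X53.810 Y165.845
M5
G00 X25.167 Y136.873
M4 S135
G1 X37.517 Y119.618 F3126
G1 X34.777 Y118.072
G1 X26.895 Y132.325
M5
G00 X0.000 Y0.000

1 u = 1 mm; y_m = 171.996 − y.

[1] `<polyline>` open polyline, #ff00ff→engrave S135 F3126: (42.869,153.706) → (41.603,34.711) → (40.631,73.230)

[2] `<rect>` rectangle, #ff00ff→engrave S135 F3126: (11.818,79.255) → (32.190,79.255) → (32.190,7.893) → (11.818,7.893) → (11.818,79.255) (closed)

[3] `<path>` open polyline, #ff00ff→engrave S135 F3126: (69.458,118.186) → (9.693,131.115) → (75.028,62.817) → (40.339,75.559) → (6.028,41.739) → (45.253,152.750)

[4] `<path>` regular polygon, #ff00ff→engrave S135 F3126: (84.964,32.332) → (81.645,19.887) → (69.845,14.723) → (58.451,20.728) → (56.041,33.381) → (64.432,43.154) → (77.303,42.687) → (84.964,32.332) (closed)

[5] `<path>` quadratic bezier, #ff00ff→engrave S135 F3126: (46.095,25.860) → (34.420,45.255) → (26.511,69.077) → (22.367,97.326)

[6] `<polyline>` open polyline, #ff00ff→engrave S135 F3126: (67.624,127.859) → (61.521,116.123) → (10.454,101.001) → (21.905,115.154) → (53.810,165.845)

[7] `<path>` cubic bezier, #ff00ff→engrave S135 F3126: (25.167,136.873) → (37.517,119.618) → (34.777,118.072) → (26.895,132.325)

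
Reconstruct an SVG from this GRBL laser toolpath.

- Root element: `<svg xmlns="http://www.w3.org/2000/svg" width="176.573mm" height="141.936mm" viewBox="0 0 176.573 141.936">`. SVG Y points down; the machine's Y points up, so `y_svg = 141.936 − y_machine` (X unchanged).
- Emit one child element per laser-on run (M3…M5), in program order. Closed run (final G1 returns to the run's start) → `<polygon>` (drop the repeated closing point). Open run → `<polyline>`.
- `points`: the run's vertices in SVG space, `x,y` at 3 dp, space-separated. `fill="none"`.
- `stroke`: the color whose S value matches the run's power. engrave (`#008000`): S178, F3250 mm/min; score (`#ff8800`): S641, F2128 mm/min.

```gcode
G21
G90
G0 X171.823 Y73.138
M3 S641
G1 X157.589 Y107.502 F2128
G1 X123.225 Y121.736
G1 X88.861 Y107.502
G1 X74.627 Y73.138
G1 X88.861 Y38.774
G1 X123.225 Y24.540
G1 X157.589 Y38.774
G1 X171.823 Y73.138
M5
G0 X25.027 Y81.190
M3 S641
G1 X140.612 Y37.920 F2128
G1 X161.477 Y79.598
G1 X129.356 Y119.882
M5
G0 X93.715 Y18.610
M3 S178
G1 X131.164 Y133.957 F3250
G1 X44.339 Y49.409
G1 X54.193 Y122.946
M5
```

Each laser-on run becomes one SVG element. Flip Y back into SVG space with y_svg = 141.936 − y_machine.

Run 1: S641 ⇒ score layer `#ff8800`. The run returns to its start, so emit a `<polygon>` with points (Y-flipped): 171.823,68.798 157.589,34.434 123.225,20.200 88.861,34.434 74.627,68.798 88.861,103.162 123.225,117.396 157.589,103.162.

Run 2: the run's S641 means `#ff8800` (score). The run is open, so emit a `<polyline>` with points (Y-flipped): 25.027,60.746 140.612,104.016 161.477,62.338 129.356,22.054.

Run 3: the run's S178 means `#008000` (engrave). The run is open, so emit a `<polyline>` with points (Y-flipped): 93.715,123.326 131.164,7.979 44.339,92.527 54.193,18.990.

<svg xmlns="http://www.w3.org/2000/svg" width="176.573mm" height="141.936mm" viewBox="0 0 176.573 141.936">
  <polygon points="171.823,68.798 157.589,34.434 123.225,20.200 88.861,34.434 74.627,68.798 88.861,103.162 123.225,117.396 157.589,103.162" fill="none" stroke="#ff8800"/>
  <polyline points="25.027,60.746 140.612,104.016 161.477,62.338 129.356,22.054" fill="none" stroke="#ff8800"/>
  <polyline points="93.715,123.326 131.164,7.979 44.339,92.527 54.193,18.990" fill="none" stroke="#008000"/>
</svg>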